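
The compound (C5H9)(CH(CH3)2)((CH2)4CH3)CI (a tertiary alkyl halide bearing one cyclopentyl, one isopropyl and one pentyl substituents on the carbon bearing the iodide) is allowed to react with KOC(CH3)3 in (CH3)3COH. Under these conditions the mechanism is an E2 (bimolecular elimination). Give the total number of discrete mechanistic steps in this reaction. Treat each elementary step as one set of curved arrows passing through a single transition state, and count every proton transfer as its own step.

1

Step 1: In one step, (CH3)3CO⁻ pulls off a β-proton, the C–I bond cleaves, and a C=C double bond forms between the α- and β-carbons (E2, anti elimination).
Total: 1 elementary step.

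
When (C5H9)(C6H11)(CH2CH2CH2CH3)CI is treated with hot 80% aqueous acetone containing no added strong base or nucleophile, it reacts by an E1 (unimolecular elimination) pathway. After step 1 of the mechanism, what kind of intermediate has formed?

tertiary carbocation

Step 1: Rate-determining heterolysis of the C–I bond gives I⁻ and a tertiary carbocation.
After step 1 the species present is a tertiary carbocation.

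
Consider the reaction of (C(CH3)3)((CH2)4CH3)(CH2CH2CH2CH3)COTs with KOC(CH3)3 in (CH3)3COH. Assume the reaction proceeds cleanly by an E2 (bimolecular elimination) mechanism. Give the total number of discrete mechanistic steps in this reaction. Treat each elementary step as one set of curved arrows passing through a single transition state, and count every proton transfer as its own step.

Step 1: In one step, (CH3)3CO⁻ pulls off a β-proton, the C–O bond cleaves, and a C=C double bond forms between the α- and β-carbons (E2, anti elimination).
Total: 1 elementary step.

1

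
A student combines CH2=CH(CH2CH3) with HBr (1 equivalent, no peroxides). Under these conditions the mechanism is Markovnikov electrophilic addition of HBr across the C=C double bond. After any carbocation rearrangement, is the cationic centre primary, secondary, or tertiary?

secondary

Step 1: The π electrons of the C=C bond attack a proton of HBr; Markovnikov addition places the new C–H on the less-substituted alkene carbon, so the positive charge ends up on the more-substituted carbon — a secondary carbocation. The H–Br bond breaks heterolytically, releasing Br⁻.
No single 1,2-shift to an adjacent carbon would give a more-substituted cation, so no rearrangement occurs.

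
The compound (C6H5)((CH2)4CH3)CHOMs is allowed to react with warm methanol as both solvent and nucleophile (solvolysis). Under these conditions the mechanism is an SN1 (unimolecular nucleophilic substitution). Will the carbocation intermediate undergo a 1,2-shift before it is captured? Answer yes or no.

The first-formed carbocation is secondary.
No single 1,2-shift to an adjacent carbon would produce a more-substituted cation than the one already present, so no rearrangement occurs.

no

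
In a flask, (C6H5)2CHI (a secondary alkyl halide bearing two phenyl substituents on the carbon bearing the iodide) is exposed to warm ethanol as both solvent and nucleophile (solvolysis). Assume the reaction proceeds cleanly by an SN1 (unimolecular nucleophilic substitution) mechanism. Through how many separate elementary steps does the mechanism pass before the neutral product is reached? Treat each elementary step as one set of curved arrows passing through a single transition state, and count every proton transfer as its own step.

Step 1: Ionisation: the C–I σ-bond cleaves heterolytically; both bonding electrons depart with I⁻, leaving a secondary carbocation at the α-carbon.
(No 1,2-shift: no single shift to an adjacent carbon would give a more stable cation.)
Step 2: CH3CH2OH donates an oxygen lone pair into the empty p orbital of the cation, giving a protonated ether (an oxonium ion).
Step 3: Deprotonation of the oxonium oxygen by solvent ethanol yields the neutral ether.
Total: 3 elementary steps.

3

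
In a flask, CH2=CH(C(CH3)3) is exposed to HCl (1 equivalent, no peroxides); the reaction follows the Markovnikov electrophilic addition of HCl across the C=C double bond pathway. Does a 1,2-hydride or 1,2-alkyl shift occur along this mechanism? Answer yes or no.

yes

The first-formed carbocation is secondary.
The adjacent tert-butyl carbon has no hydrogen but bears methyl groups; migration of one methyl with its bonding pair (a 1,2-methyl shift) places the charge on a tertiary centre.
Tertiary is more stable than secondary, so the shift occurs.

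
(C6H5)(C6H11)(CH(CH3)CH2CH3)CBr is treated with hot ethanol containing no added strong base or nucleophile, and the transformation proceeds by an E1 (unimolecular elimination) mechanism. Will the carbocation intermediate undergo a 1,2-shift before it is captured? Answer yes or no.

The first-formed carbocation is tertiary.
No single 1,2-shift to an adjacent carbon would produce a more-substituted cation than the one already present, so no rearrangement occurs.

no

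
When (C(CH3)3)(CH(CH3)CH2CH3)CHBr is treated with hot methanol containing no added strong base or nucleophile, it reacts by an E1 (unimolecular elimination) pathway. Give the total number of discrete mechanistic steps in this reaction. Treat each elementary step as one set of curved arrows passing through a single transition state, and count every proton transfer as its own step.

3

Step 1: Rate-determining heterolysis of the C–Br bond gives Br⁻ and a secondary carbocation.
Step 2: Carbocation rearrangement: a 1,2-hydride shift from the adjacent sec-butyl carbon converts the initially-formed secondary cation into the more stable tertiary cation.
Step 3: A weak base (a methanol molecule from the solvent) removes a proton from a carbon adjacent to the cationic centre; the electrons of that C–H bond become the new π(C=C) bond, giving the alkene.
Total: 3 elementary steps.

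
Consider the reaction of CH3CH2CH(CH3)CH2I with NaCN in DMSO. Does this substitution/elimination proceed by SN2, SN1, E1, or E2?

SN2

Conditions: a primary substrate with a strong nucleophile in the polar aprotic solvent DMSO.
These conditions are the textbook signature of the SN2 pathway.
An unhindered substrate with a strong nucleophile in a polar aprotic solvent favours one-step backside displacement.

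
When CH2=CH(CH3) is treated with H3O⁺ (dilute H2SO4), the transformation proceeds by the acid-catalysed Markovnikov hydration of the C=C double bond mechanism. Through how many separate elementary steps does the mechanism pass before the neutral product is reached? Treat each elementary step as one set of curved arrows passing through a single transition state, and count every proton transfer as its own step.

3

Step 1: The π electrons of the C=C bond attack a proton of H3O⁺; Markovnikov addition places the new C–H on the less-substituted alkene carbon, so the positive charge ends up on the more-substituted carbon — a secondary carbocation. H2O is released.
(No 1,2-shift: no single shift to an adjacent carbon would give a more stable cation.)
Step 2: A lone pair on the oxygen of H2O attacks the carbocation, forming a C–O bond and an oxonium ion (a protonated alcohol).
Step 3: Deprotonation of the oxonium ion by a water molecule delivers the neutral alcohol and regenerates the acid catalyst.
Total: 3 elementary steps.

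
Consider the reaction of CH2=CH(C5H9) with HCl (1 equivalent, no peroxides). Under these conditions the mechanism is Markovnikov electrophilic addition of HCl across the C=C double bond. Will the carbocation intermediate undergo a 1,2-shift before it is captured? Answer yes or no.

yes

The first-formed carbocation is secondary.
The adjacent cyclopentyl carbon already bears 2 other carbon substituents and has a hydrogen to migrate; after a 1,2-hydride shift from that carbon the positive charge sits on a tertiary centre.
Tertiary is more stable than secondary, so the shift occurs.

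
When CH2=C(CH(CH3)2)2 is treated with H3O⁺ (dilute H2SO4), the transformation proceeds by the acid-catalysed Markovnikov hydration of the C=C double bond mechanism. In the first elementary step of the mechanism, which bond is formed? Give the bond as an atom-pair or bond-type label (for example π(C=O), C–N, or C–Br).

Step 1: Electrophilic addition begins with the π(C=C) electrons forming a bond to the proton of H3O⁺. Following Markovnikov's rule, the resulting cation is tertiary. H2O is released.
The bond formed in this step is the C–H bond.

C–H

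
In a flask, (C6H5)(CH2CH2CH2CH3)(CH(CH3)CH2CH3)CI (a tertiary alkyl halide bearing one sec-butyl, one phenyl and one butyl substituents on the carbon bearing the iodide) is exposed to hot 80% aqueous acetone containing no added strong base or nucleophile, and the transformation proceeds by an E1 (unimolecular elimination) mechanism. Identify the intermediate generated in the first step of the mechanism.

tertiary carbocation

Step 1: Unassisted departure of I⁻ (taking the C–I bonding pair) generates a tertiary carbocation.
After step 1 the species present is a tertiary carbocation.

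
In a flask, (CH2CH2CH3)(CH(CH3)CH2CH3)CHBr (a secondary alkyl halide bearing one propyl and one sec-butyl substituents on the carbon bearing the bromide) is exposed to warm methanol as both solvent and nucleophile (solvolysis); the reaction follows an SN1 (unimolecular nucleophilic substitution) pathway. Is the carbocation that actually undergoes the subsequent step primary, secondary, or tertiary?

Step 1: Ionisation: the C–Br σ-bond cleaves heterolytically; both bonding electrons depart with Br⁻, leaving a secondary carbocation at the α-carbon.
Step 2: A 1,2-hydride shift from the adjacent sec-butyl carbon moves the positive charge from the secondary centre to an adjacent carbon, generating a more stable tertiary carbocation.
The cation rearranges from secondary to tertiary via a 1,2-hydride shift from the adjacent sec-butyl carbon; the tertiary cation is what reacts next.

tertiary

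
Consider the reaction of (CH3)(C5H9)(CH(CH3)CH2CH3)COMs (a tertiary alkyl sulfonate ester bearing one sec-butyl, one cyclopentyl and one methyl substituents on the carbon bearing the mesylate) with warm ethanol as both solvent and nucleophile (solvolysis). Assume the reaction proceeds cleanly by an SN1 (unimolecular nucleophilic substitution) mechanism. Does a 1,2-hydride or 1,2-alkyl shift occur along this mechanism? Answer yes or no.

The first-formed carbocation is tertiary.
No single 1,2-shift to an adjacent carbon would produce a more-substituted cation than the one already present, so no rearrangement occurs.

no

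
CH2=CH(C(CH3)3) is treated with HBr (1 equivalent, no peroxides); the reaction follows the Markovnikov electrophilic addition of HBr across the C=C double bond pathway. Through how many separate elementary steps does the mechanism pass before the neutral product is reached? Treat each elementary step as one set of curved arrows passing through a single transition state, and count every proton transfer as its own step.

3

Step 1: The π electrons of the C=C bond attack a proton of HBr; Markovnikov addition places the new C–H on the less-substituted alkene carbon, so the positive charge ends up on the more-substituted carbon — a secondary carbocation. The H–Br bond breaks heterolytically, releasing Br⁻.
Step 2: Carbocation rearrangement: a 1,2-methyl shift from the adjacent tert-butyl carbon converts the initially-formed secondary cation into the more stable tertiary cation.
Step 3: The Br⁻ anion donates a lone pair to the carbocation, forming the new C–Br σ-bond and giving the neutral alkyl halide.
Total: 3 elementary steps.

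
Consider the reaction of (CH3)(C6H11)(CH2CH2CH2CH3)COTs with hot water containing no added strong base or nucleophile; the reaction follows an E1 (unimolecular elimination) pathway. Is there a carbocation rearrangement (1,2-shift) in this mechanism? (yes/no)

The first-formed carbocation is tertiary.
No single 1,2-shift to an adjacent carbon would produce a more-substituted cation than the one already present, so no rearrangement occurs.

no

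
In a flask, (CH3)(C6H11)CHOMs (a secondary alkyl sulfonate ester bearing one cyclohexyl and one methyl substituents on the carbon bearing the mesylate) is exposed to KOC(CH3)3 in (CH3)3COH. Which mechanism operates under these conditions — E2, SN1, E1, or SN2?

Conditions: a strong/bulky base with a secondary substrate bearing a β-hydrogen.
These conditions are the textbook signature of the E2 pathway.
A strong (often hindered) base removes a β-H in concert with loss of the leaving group — bimolecular elimination.

E2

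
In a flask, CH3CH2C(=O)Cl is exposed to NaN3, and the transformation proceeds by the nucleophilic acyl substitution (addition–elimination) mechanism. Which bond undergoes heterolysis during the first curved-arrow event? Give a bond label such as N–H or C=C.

Step 1: A lone pair on the N of N3⁻ attacks the electrophilic acyl carbon; the π(C=O) electrons move onto oxygen, giving a tetrahedral intermediate.
The bond broken in this step is the π(C=O) bond.

π(C=O)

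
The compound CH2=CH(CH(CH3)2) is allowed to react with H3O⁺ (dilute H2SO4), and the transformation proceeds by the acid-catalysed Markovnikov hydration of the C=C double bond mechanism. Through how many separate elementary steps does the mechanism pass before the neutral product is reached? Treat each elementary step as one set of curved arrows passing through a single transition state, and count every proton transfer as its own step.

4

Step 1: The π electrons of the C=C bond attack a proton of H3O⁺; Markovnikov addition places the new C–H on the less-substituted alkene carbon, so the positive charge ends up on the more-substituted carbon — a secondary carbocation. H2O is released.
Step 2: A 1,2-hydride shift from the adjacent isopropyl carbon moves the positive charge from the secondary centre to an adjacent carbon, generating a more stable tertiary carbocation.
Step 3: A lone pair on the oxygen of H2O attacks the carbocation, forming a C–O bond and an oxonium ion (a protonated alcohol).
Step 4: Deprotonation of the oxonium ion by a water molecule delivers the neutral alcohol and regenerates the acid catalyst.
Total: 4 elementary steps.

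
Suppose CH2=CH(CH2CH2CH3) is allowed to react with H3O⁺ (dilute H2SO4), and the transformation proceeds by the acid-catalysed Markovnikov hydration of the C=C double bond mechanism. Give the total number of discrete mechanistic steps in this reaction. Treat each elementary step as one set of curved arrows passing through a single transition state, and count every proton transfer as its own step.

Step 1: Electrophilic addition begins with the π(C=C) electrons forming a bond to the proton of H3O⁺. Following Markovnikov's rule, the resulting cation is secondary. H2O is released.
(No 1,2-shift: no single shift to an adjacent carbon would give a more stable cation.)
Step 2: A lone pair on the oxygen of H2O attacks the carbocation, forming a C–O bond and an oxonium ion (a protonated alcohol).
Step 3: Deprotonation of the oxonium ion by a water molecule delivers the neutral alcohol and regenerates the acid catalyst.
Total: 3 elementary steps.

3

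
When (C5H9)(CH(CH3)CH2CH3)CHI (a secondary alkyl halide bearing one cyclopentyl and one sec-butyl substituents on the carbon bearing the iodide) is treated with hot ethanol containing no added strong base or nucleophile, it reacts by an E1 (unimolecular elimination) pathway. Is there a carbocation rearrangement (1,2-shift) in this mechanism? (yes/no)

yes

The first-formed carbocation is secondary.
The adjacent cyclopentyl carbon already bears 2 other carbon substituents and has a hydrogen to migrate; after a 1,2-hydride shift from that carbon the positive charge sits on a tertiary centre.
Tertiary is more stable than secondary, so the shift occurs.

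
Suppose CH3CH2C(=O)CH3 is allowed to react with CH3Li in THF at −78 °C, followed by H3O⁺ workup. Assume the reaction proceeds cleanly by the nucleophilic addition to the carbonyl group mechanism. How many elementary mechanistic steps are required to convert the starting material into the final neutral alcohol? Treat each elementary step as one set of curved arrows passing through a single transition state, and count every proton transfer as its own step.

2

Step 1: the carbanion-like carbon of CH3Li attacks the sp² carbonyl carbon; the C=O π bond breaks and the electrons end up as a lone pair on the alkoxide oxygen of the tetrahedral intermediate.
Step 2: On H3O⁺ workup the alkoxide oxygen is protonated, giving an alcohol.
Total: 2 elementary steps.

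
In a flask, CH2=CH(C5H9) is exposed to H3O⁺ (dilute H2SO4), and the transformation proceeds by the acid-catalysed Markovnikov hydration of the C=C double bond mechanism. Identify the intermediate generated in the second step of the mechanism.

tertiary carbocation

Step 1: Electrophilic addition begins with the π(C=C) electrons forming a bond to the proton of H3O⁺. Following Markovnikov's rule, the resulting cation is secondary. H2O is released.
Step 2: A hydride (H with its bonding pair) migrates from the adjacent cyclopentyl carbon to the cationic centre — a 1,2-hydride shift — upgrading the secondary cation to a tertiary one.
After step 2 the species present is a tertiary carbocation.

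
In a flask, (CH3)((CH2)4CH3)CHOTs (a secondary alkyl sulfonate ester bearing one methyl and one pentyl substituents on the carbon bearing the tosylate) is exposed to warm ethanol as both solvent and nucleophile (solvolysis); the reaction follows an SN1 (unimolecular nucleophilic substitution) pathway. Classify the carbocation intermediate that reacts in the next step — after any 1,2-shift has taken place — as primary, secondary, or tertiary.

Step 1: Unassisted departure of TsO⁻ (taking the C–O bonding pair) generates a secondary carbocation.
No single 1,2-shift to an adjacent carbon would give a more-substituted cation, so no rearrangement occurs.

secondary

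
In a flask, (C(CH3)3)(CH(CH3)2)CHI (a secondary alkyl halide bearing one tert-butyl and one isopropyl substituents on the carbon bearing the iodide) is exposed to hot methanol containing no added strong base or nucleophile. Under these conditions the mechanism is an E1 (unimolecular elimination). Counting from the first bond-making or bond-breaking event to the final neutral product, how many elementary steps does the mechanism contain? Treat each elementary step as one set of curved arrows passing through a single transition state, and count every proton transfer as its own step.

Step 1: The C–I bond breaks with both electrons going to the iodide; I⁻ leaves and a secondary carbocation remains.
Step 2: A hydride (H with its bonding pair) migrates from the adjacent isopropyl carbon to the cationic centre — a 1,2-hydride shift — upgrading the secondary cation to a tertiary one.
Step 3: Loss of a β-proton to a methanol molecule of the solvent: the C–H bonding pair collapses toward the cationic carbon to form the C=C π bond, yielding the alkene.
Total: 3 elementary steps.

3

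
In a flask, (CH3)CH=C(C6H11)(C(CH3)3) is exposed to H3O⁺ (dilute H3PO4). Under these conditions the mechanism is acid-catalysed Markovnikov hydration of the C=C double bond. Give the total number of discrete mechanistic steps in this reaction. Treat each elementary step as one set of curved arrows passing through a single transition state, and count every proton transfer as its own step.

3

Step 1: The π electrons of the C=C bond attack a proton of H3O⁺; Markovnikov addition places the new C–H on the less-substituted alkene carbon, so the positive charge ends up on the more-substituted carbon — a tertiary carbocation. H2O is released.
(No 1,2-shift: no single shift to an adjacent carbon would give a more stable cation.)
Step 2: Nucleophilic capture of the cation by H2O produces the protonated alcohol (an oxonium ion).
Step 3: Proton transfer from the O–H of the oxonium ion to H2O completes the catalytic cycle and yields the alcohol.
Total: 3 elementary steps.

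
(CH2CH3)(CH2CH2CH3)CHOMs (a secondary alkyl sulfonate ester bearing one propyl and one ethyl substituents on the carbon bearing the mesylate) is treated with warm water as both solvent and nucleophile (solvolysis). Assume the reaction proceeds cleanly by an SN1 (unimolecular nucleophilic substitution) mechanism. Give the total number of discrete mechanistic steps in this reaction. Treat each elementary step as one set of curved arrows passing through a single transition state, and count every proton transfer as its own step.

Step 1: The C–O bond breaks with both electrons going to the mesylate; MsO⁻ leaves and a secondary carbocation remains.
(No 1,2-shift: no single shift to an adjacent carbon would give a more stable cation.)
Step 2: Nucleophilic capture: the oxygen of H2O bonds to the cationic carbon, producing an oxonium-ion intermediate.
Step 3: A second solvent molecule removes the proton on oxygen, giving the neutral alcohol product.
Total: 3 elementary steps.

3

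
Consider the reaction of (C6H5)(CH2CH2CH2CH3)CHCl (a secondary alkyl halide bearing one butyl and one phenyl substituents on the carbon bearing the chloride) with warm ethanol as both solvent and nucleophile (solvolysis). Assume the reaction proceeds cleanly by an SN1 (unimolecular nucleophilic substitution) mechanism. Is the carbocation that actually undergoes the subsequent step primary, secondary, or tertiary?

secondary

Step 1: The C–Cl bond breaks with both electrons going to the chloride; Cl⁻ leaves and a secondary carbocation remains.
No single 1,2-shift to an adjacent carbon would give a more-substituted cation, so no rearrangement occurs.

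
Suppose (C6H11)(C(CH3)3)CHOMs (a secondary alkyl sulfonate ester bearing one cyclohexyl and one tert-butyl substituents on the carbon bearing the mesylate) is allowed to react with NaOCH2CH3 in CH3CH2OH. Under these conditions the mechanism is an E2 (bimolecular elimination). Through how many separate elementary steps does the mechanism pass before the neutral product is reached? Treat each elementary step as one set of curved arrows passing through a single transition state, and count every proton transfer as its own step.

Step 1: The strong base CH3CH2O⁻ removes a β-hydrogen; in the same concerted event the electrons of the breaking C–H bond form the new π(C=C) bond and the C–O σ-bond breaks, expelling MsO⁻. Anti-periplanar geometry; one transition state.
Total: 1 elementary step.

1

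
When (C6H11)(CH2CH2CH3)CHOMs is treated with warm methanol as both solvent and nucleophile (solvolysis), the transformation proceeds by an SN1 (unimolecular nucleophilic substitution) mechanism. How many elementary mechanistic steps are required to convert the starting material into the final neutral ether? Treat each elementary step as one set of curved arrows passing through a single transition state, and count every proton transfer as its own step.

4

Step 1: Rate-determining heterolysis of the C–O bond gives MsO⁻ and a secondary carbocation.
Step 2: Carbocation rearrangement: a 1,2-hydride shift from the adjacent cyclohexyl carbon converts the initially-formed secondary cation into the more stable tertiary cation.
Step 3: CH3OH donates an oxygen lone pair into the empty p orbital of the cation, giving a protonated ether (an oxonium ion).
Step 4: Deprotonation of the oxonium oxygen by solvent methanol yields the neutral ether.
Total: 4 elementary steps.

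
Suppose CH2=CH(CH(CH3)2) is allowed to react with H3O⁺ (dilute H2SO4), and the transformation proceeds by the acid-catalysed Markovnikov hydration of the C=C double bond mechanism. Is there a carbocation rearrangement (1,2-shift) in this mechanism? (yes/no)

The first-formed carbocation is secondary.
The adjacent isopropyl carbon already bears 2 other carbon substituents and has a hydrogen to migrate; after a 1,2-hydride shift from that carbon the positive charge sits on a tertiary centre.
Tertiary is more stable than secondary, so the shift occurs.

yes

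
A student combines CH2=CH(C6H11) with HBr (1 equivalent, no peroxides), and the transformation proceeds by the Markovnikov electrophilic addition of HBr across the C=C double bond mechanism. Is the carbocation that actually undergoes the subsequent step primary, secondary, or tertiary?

tertiary

Step 1: The π electrons of the C=C bond attack a proton of HBr; Markovnikov addition places the new C–H on the less-substituted alkene carbon, so the positive charge ends up on the more-substituted carbon — a secondary carbocation. The H–Br bond breaks heterolytically, releasing Br⁻.
Step 2: A 1,2-hydride shift from the adjacent cyclohexyl carbon moves the positive charge from the secondary centre to an adjacent carbon, generating a more stable tertiary carbocation.
The cation rearranges from secondary to tertiary via a 1,2-hydride shift from the adjacent cyclohexyl carbon; the tertiary cation is what reacts next.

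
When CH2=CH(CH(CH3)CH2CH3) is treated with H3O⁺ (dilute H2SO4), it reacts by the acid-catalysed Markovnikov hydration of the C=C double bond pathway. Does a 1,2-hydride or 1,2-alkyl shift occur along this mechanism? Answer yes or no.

The first-formed carbocation is secondary.
The adjacent sec-butyl carbon already bears 2 other carbon substituents and has a hydrogen to migrate; after a 1,2-hydride shift from that carbon the positive charge sits on a tertiary centre.
Tertiary is more stable than secondary, so the shift occurs.

yes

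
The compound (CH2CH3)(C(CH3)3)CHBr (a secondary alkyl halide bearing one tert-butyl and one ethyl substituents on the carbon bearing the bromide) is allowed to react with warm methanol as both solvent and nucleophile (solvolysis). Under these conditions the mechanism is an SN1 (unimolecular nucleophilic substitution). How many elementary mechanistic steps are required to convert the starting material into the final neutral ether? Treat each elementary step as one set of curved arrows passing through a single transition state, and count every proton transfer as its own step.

4

Step 1: Unassisted departure of Br⁻ (taking the C–Br bonding pair) generates a secondary carbocation.
Step 2: A methyl group with its bonding pair migrates from the adjacent tert-butyl carbon to the cationic centre — a 1,2-methyl shift — upgrading the secondary cation to a tertiary one.
Step 3: Nucleophilic capture: the oxygen of CH3OH bonds to the cationic carbon, producing an oxonium-ion intermediate.
Step 4: Deprotonation of the oxonium oxygen by solvent methanol yields the neutral ether.
Total: 4 elementary steps.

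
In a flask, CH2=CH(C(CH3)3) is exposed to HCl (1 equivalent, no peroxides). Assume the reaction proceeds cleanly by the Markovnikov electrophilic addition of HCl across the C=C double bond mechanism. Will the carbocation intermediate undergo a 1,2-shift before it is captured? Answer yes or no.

The first-formed carbocation is secondary.
The adjacent tert-butyl carbon has no hydrogen but bears methyl groups; migration of one methyl with its bonding pair (a 1,2-methyl shift) places the charge on a tertiary centre.
Tertiary is more stable than secondary, so the shift occurs.

yes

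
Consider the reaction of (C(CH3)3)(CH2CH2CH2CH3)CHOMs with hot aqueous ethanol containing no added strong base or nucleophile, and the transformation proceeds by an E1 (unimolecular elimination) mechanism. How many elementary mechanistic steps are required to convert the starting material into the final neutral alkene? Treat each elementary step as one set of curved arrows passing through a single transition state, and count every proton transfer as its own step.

3

Step 1: Rate-determining heterolysis of the C–O bond gives MsO⁻ and a secondary carbocation.
Step 2: A methyl group with its bonding pair migrates from the adjacent tert-butyl carbon to the cationic centre — a 1,2-methyl shift — upgrading the secondary cation to a tertiary one.
Step 3: A weak base (a water (or ethanol) molecule from the solvent) removes a proton from a carbon adjacent to the cationic centre; the electrons of that C–H bond become the new π(C=C) bond, giving the alkene.
Total: 3 elementary steps.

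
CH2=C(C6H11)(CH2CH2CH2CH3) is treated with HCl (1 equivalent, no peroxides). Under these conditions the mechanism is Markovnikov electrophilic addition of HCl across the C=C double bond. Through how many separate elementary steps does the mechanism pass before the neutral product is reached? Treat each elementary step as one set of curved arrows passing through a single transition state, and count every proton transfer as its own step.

2

Step 1: Electrophilic addition begins with the π(C=C) electrons forming a bond to the proton of HCl. Following Markovnikov's rule, the resulting cation is tertiary. The H–Cl bond breaks heterolytically, releasing Cl⁻.
(No 1,2-shift: no single shift to an adjacent carbon would give a more stable cation.)
Step 2: Nucleophilic attack by Cl⁻ on the carbocation completes the addition, giving R–Cl.
Total: 2 elementary steps.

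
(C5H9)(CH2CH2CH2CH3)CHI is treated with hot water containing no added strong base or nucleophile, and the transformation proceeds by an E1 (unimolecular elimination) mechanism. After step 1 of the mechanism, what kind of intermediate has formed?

Step 1: Ionisation: the C–I σ-bond cleaves heterolytically; both bonding electrons depart with I⁻, leaving a secondary carbocation at the α-carbon.
After step 1 the species present is a secondary carbocation.

secondary carbocation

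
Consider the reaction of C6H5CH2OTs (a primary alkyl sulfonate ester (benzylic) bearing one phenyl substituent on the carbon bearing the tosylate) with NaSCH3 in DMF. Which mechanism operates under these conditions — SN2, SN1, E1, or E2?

SN2

Conditions: a primary substrate with a strong nucleophile in the polar aprotic solvent DMF.
These conditions are the textbook signature of the SN2 pathway.
An unhindered substrate with a strong nucleophile in a polar aprotic solvent favours one-step backside displacement.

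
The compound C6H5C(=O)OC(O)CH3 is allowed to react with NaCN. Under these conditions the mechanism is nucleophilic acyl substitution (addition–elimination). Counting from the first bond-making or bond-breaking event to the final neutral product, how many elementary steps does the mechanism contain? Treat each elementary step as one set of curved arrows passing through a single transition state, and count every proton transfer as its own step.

2

Step 1: CN⁻ adds to the carbonyl carbon; the C=O π electrons shift onto oxygen and a tetrahedral alkoxide intermediate forms.
Step 2: Elimination step: re-formation of the carbonyl π bond drives out CH3CO2⁻, giving the new acyl compound.
Total: 2 elementary steps.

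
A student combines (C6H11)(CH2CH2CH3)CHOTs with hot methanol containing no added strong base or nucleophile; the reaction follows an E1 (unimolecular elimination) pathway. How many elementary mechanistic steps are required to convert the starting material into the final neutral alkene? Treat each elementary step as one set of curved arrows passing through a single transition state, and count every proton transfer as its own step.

Step 1: The C–O bond breaks with both electrons going to the tosylate; TsO⁻ leaves and a secondary carbocation remains.
Step 2: A hydride (H with its bonding pair) migrates from the adjacent cyclohexyl carbon to the cationic centre — a 1,2-hydride shift — upgrading the secondary cation to a tertiary one.
Step 3: A methanol molecule (solvent) deprotonates a β-carbon; as the C–H bond breaks, those electrons form the new alkene π bond.
Total: 3 elementary steps.

3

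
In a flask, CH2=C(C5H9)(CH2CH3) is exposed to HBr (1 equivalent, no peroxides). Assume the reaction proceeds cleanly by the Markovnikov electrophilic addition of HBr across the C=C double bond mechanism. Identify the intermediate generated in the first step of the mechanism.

Step 1: Protonation of the alkene by HBr: the π bond acts as the nucleophile and picks up H⁺, giving the more stable (Markovnikov) tertiary carbocation. The H–Br bond breaks heterolytically, releasing Br⁻.
After step 1 the species present is a tertiary carbocation.

tertiary carbocation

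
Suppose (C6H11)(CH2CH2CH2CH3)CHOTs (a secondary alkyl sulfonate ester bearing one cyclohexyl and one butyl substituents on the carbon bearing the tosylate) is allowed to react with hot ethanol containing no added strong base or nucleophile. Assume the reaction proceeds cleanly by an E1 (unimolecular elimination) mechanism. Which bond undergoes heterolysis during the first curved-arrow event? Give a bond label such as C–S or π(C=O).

Step 1: Ionisation: the C–O σ-bond cleaves heterolytically; both bonding electrons depart with TsO⁻, leaving a secondary carbocation at the α-carbon.
The bond broken in this step is the C–O bond.

C–O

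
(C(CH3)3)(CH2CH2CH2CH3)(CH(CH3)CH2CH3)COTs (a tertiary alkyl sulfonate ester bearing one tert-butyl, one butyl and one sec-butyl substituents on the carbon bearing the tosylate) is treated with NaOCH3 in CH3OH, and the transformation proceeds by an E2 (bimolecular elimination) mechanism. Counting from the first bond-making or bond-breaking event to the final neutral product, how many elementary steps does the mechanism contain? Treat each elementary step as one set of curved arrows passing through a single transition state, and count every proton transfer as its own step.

Step 1: Concerted anti-periplanar elimination: CH3O⁻ abstracts a β-H while TsO⁻ leaves, and the C–H electrons become the new C=C π bond — all in a single transition state.
Total: 1 elementary step.

1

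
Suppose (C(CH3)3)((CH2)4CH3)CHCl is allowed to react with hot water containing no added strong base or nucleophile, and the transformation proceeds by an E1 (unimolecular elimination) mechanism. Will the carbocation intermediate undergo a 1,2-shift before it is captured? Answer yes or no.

yes

The first-formed carbocation is secondary.
The adjacent tert-butyl carbon has no hydrogen but bears methyl groups; migration of one methyl with its bonding pair (a 1,2-methyl shift) places the charge on a tertiary centre.
Tertiary is more stable than secondary, so the shift occurs.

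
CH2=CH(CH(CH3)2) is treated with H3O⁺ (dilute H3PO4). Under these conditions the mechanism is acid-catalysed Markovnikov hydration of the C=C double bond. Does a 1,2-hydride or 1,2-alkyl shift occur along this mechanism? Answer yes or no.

The first-formed carbocation is secondary.
The adjacent isopropyl carbon already bears 2 other carbon substituents and has a hydrogen to migrate; after a 1,2-hydride shift from that carbon the positive charge sits on a tertiary centre.
Tertiary is more stable than secondary, so the shift occurs.

yes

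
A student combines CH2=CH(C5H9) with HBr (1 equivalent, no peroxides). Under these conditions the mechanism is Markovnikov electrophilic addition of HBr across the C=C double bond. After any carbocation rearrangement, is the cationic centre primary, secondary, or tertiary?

tertiary

Step 1: The π electrons of the C=C bond attack a proton of HBr; Markovnikov addition places the new C–H on the less-substituted alkene carbon, so the positive charge ends up on the more-substituted carbon — a secondary carbocation. The H–Br bond breaks heterolytically, releasing Br⁻.
Step 2: A hydride (H with its bonding pair) migrates from the adjacent cyclopentyl carbon to the cationic centre — a 1,2-hydride shift — upgrading the secondary cation to a tertiary one.
The cation rearranges from secondary to tertiary via a 1,2-hydride shift from the adjacent cyclopentyl carbon; the tertiary cation is what reacts next.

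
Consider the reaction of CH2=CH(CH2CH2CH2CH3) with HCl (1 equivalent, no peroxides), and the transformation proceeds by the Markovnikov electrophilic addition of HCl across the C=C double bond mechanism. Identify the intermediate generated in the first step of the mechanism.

secondary carbocation

Step 1: The π electrons of the C=C bond attack a proton of HCl; Markovnikov addition places the new C–H on the less-substituted alkene carbon, so the positive charge ends up on the more-substituted carbon — a secondary carbocation. The H–Cl bond breaks heterolytically, releasing Cl⁻.
After step 1 the species present is a secondary carbocation.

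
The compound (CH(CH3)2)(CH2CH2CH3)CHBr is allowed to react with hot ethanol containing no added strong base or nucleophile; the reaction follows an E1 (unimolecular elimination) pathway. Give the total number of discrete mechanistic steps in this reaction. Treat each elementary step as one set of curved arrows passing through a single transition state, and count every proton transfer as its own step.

Step 1: The C–Br bond breaks with both electrons going to the bromide; Br⁻ leaves and a secondary carbocation remains.
Step 2: A hydride (H with its bonding pair) migrates from the adjacent isopropyl carbon to the cationic centre — a 1,2-hydride shift — upgrading the secondary cation to a tertiary one.
Step 3: A weak base (an ethanol molecule from the solvent) removes a proton from a carbon adjacent to the cationic centre; the electrons of that C–H bond become the new π(C=C) bond, giving the alkene.
Total: 3 elementary steps.

3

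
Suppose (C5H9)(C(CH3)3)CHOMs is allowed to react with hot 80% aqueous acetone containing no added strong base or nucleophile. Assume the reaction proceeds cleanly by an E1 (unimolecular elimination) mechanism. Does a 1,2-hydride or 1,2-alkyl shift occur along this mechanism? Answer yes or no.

yes

The first-formed carbocation is secondary.
The adjacent cyclopentyl carbon already bears 2 other carbon substituents and has a hydrogen to migrate; after a 1,2-hydride shift from that carbon the positive charge sits on a tertiary centre.
Tertiary is more stable than secondary, so the shift occurs.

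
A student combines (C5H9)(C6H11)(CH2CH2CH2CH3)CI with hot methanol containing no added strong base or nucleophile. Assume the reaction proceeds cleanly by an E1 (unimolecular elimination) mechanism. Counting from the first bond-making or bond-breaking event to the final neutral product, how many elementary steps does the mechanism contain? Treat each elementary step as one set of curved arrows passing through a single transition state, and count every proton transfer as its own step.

2

Step 1: Rate-determining heterolysis of the C–I bond gives I⁻ and a tertiary carbocation.
(No 1,2-shift: no single shift to an adjacent carbon would give a more stable cation.)
Step 2: Loss of a β-proton to a methanol molecule of the solvent: the C–H bonding pair collapses toward the cationic carbon to form the C=C π bond, yielding the alkene.
Total: 2 elementary steps.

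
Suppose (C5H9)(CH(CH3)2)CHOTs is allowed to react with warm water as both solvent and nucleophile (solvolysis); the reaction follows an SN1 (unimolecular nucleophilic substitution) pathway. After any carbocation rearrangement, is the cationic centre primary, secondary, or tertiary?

tertiary

Step 1: Unassisted departure of TsO⁻ (taking the C–O bonding pair) generates a secondary carbocation.
Step 2: A hydride (H with its bonding pair) migrates from the adjacent cyclopentyl carbon to the cationic centre — a 1,2-hydride shift — upgrading the secondary cation to a tertiary one.
The cation rearranges from secondary to tertiary via a 1,2-hydride shift from the adjacent cyclopentyl carbon; the tertiary cation is what reacts next.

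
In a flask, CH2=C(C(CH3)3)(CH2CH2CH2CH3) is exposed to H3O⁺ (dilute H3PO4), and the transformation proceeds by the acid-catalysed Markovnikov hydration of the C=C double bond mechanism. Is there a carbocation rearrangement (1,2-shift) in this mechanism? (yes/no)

no

The first-formed carbocation is tertiary.
No single 1,2-shift to an adjacent carbon would produce a more-substituted cation than the one already present, so no rearrangement occurs.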